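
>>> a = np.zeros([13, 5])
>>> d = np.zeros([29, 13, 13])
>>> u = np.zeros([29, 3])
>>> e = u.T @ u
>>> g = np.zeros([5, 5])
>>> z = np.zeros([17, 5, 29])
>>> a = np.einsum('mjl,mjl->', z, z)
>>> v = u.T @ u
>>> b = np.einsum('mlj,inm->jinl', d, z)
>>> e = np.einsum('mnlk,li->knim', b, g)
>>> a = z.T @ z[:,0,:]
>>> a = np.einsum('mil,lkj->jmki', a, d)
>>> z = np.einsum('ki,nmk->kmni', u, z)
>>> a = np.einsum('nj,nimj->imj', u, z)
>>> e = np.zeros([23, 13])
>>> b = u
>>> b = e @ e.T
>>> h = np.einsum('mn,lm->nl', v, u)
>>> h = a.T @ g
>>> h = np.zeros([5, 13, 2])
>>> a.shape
(5, 17, 3)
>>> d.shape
(29, 13, 13)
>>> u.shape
(29, 3)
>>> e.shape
(23, 13)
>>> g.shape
(5, 5)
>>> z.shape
(29, 5, 17, 3)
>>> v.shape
(3, 3)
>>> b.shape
(23, 23)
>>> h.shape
(5, 13, 2)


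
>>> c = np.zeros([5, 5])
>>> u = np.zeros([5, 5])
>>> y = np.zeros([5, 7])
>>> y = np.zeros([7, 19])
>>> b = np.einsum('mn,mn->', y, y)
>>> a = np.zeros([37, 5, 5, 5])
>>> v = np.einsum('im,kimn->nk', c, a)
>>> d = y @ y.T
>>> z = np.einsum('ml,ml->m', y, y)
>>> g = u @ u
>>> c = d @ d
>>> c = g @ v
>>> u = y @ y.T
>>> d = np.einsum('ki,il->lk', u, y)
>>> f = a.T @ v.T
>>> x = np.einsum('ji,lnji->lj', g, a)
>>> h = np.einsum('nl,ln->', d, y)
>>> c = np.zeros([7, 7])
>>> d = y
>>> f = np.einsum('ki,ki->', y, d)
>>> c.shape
(7, 7)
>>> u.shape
(7, 7)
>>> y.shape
(7, 19)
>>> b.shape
()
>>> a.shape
(37, 5, 5, 5)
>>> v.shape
(5, 37)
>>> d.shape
(7, 19)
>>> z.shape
(7,)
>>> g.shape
(5, 5)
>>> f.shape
()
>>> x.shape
(37, 5)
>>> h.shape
()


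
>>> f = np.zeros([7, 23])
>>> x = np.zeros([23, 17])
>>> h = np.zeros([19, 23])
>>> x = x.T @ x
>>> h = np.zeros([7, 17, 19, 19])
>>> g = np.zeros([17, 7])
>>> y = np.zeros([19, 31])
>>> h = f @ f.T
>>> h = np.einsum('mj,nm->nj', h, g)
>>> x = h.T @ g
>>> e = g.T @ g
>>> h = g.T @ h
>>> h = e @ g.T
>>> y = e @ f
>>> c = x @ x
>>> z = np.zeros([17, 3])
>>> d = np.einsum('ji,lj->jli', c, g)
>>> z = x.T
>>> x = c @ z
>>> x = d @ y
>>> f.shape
(7, 23)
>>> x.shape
(7, 17, 23)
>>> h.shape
(7, 17)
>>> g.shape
(17, 7)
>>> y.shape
(7, 23)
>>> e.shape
(7, 7)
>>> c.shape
(7, 7)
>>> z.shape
(7, 7)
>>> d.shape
(7, 17, 7)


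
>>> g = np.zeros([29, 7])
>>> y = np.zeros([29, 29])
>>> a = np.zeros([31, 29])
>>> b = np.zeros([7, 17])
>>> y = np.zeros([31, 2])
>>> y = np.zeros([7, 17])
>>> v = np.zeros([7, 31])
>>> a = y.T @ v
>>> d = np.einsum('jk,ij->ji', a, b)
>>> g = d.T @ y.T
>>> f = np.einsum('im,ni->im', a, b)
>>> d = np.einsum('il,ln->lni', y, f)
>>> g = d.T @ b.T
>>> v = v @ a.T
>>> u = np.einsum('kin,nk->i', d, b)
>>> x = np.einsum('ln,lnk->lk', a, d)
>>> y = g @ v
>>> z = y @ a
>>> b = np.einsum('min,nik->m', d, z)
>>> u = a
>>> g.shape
(7, 31, 7)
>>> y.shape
(7, 31, 17)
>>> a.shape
(17, 31)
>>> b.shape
(17,)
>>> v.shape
(7, 17)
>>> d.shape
(17, 31, 7)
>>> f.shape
(17, 31)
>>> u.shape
(17, 31)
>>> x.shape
(17, 7)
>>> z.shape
(7, 31, 31)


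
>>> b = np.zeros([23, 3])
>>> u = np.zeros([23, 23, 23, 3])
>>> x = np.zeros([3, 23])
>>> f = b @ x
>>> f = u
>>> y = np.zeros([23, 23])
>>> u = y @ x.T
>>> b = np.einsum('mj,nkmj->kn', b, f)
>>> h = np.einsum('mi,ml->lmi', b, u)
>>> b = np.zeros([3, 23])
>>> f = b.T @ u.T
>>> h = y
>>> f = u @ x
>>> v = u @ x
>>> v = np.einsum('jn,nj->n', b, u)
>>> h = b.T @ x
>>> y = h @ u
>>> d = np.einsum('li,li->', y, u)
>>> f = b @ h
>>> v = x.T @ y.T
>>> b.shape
(3, 23)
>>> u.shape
(23, 3)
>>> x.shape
(3, 23)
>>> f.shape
(3, 23)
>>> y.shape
(23, 3)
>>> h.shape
(23, 23)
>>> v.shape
(23, 23)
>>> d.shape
()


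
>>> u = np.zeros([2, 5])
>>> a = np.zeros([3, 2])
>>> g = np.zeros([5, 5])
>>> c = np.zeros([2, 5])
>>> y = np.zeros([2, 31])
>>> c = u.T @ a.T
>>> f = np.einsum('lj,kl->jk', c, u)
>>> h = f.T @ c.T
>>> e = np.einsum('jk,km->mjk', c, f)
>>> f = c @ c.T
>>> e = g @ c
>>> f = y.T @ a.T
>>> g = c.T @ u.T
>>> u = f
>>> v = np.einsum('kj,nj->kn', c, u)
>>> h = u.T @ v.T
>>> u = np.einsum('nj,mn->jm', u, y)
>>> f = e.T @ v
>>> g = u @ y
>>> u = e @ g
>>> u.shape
(5, 31)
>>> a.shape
(3, 2)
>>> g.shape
(3, 31)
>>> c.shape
(5, 3)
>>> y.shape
(2, 31)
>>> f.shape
(3, 31)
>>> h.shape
(3, 5)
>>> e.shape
(5, 3)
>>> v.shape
(5, 31)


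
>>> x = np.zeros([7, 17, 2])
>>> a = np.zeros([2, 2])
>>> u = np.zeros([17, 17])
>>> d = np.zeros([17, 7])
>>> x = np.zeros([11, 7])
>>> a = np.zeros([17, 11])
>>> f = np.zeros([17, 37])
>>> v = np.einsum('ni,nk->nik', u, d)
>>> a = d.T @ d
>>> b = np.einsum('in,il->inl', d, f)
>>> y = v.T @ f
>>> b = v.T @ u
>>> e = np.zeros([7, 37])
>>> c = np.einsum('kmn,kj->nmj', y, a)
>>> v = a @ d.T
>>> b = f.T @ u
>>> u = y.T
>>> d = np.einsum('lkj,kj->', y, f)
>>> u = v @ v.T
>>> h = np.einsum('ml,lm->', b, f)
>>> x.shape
(11, 7)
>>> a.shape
(7, 7)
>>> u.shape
(7, 7)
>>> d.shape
()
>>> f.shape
(17, 37)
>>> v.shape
(7, 17)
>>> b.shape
(37, 17)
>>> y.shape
(7, 17, 37)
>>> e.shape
(7, 37)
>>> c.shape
(37, 17, 7)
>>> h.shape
()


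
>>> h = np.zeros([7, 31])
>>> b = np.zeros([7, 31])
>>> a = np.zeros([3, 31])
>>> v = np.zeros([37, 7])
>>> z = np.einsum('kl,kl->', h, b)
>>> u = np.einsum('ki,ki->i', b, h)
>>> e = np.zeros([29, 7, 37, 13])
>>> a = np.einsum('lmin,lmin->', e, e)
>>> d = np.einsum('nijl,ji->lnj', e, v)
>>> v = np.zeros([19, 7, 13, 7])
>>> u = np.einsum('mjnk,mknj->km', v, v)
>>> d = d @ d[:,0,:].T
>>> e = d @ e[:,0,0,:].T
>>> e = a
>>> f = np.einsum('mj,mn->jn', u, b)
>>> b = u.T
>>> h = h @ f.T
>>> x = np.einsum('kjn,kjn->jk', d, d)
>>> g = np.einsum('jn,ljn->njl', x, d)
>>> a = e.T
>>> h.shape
(7, 19)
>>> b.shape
(19, 7)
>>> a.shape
()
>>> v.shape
(19, 7, 13, 7)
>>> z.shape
()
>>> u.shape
(7, 19)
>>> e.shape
()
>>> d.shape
(13, 29, 13)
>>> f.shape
(19, 31)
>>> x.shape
(29, 13)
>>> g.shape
(13, 29, 13)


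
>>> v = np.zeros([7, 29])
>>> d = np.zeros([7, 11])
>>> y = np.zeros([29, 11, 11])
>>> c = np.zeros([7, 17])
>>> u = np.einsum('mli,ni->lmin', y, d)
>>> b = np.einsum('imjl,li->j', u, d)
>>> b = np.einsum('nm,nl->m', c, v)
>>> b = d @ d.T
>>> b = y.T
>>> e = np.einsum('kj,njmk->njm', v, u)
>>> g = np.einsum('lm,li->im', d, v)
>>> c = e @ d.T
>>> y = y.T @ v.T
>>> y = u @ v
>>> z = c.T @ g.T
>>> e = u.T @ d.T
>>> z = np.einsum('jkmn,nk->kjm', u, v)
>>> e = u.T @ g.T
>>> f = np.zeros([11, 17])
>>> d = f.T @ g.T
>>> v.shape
(7, 29)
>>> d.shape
(17, 29)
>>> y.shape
(11, 29, 11, 29)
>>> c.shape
(11, 29, 7)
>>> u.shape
(11, 29, 11, 7)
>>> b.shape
(11, 11, 29)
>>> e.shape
(7, 11, 29, 29)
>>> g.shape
(29, 11)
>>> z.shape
(29, 11, 11)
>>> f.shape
(11, 17)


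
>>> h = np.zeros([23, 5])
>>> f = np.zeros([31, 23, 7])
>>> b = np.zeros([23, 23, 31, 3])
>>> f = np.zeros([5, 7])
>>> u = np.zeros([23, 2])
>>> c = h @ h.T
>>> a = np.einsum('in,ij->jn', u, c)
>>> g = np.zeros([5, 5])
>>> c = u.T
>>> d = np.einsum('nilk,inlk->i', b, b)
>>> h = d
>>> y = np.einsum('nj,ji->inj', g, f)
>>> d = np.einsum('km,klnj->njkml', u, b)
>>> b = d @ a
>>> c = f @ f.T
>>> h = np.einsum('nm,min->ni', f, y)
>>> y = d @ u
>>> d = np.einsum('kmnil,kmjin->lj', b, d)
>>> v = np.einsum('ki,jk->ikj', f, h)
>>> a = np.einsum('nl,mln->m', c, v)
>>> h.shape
(5, 5)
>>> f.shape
(5, 7)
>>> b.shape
(31, 3, 23, 2, 2)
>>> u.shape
(23, 2)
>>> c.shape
(5, 5)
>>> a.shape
(7,)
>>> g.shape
(5, 5)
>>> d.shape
(2, 23)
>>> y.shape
(31, 3, 23, 2, 2)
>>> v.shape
(7, 5, 5)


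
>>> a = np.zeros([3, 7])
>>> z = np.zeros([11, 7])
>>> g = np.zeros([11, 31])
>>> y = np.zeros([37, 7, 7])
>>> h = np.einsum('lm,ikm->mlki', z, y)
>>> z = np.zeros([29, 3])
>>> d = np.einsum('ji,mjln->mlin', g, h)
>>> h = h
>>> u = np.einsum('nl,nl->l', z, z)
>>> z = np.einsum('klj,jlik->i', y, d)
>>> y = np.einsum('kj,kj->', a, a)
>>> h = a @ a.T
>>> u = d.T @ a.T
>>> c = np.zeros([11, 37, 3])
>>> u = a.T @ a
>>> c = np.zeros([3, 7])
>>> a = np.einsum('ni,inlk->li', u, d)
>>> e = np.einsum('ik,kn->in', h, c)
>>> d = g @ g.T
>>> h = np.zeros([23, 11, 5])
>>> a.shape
(31, 7)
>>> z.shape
(31,)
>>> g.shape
(11, 31)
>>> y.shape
()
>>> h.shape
(23, 11, 5)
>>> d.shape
(11, 11)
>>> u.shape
(7, 7)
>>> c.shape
(3, 7)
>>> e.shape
(3, 7)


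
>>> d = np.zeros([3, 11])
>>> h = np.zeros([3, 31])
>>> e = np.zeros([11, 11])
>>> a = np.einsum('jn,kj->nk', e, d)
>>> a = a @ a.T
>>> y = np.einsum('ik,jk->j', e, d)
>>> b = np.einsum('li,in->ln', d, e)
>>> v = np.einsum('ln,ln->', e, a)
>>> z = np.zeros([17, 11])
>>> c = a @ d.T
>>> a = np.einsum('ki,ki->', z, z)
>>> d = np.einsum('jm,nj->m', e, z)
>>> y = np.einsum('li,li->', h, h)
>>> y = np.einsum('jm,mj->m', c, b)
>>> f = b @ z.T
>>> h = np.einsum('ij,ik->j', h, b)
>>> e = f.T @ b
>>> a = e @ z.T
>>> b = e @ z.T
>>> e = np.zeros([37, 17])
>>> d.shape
(11,)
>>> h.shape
(31,)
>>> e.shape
(37, 17)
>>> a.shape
(17, 17)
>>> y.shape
(3,)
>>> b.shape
(17, 17)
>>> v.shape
()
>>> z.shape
(17, 11)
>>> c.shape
(11, 3)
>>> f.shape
(3, 17)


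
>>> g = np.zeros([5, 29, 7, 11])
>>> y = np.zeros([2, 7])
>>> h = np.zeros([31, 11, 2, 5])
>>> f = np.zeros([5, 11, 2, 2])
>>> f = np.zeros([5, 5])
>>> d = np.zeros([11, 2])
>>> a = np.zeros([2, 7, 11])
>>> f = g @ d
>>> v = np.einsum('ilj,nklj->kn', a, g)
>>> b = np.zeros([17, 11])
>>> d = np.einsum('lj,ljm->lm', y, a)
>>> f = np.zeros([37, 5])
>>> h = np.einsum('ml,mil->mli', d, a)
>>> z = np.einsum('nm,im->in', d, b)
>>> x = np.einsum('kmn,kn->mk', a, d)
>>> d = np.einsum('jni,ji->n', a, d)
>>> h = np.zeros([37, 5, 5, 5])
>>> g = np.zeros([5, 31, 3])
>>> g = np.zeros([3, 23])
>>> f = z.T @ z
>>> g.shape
(3, 23)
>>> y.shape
(2, 7)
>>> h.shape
(37, 5, 5, 5)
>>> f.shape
(2, 2)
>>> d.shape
(7,)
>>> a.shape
(2, 7, 11)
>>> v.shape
(29, 5)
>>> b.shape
(17, 11)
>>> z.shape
(17, 2)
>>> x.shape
(7, 2)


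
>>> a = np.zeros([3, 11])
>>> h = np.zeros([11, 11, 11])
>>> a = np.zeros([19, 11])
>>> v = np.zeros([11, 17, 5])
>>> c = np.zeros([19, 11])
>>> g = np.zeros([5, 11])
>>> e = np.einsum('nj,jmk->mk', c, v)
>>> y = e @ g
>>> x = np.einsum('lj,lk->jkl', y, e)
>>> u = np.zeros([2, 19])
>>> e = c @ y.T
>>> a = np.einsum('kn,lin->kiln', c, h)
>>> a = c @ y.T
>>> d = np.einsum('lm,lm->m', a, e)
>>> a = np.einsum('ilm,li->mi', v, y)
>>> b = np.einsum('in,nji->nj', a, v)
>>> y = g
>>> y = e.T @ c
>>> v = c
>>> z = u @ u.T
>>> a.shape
(5, 11)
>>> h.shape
(11, 11, 11)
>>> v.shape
(19, 11)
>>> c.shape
(19, 11)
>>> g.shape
(5, 11)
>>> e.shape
(19, 17)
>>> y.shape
(17, 11)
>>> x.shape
(11, 5, 17)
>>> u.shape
(2, 19)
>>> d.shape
(17,)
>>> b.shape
(11, 17)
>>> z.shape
(2, 2)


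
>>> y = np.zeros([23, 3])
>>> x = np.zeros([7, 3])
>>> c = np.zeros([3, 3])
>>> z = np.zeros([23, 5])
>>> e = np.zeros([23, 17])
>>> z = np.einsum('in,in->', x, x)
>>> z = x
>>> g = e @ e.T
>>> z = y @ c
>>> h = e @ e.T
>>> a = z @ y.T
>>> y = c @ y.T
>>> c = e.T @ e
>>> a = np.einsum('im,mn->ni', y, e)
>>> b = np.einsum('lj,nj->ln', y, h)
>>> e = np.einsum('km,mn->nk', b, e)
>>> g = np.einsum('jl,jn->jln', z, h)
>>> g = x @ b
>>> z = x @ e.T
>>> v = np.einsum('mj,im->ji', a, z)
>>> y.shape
(3, 23)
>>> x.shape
(7, 3)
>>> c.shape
(17, 17)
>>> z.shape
(7, 17)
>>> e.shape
(17, 3)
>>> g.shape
(7, 23)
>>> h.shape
(23, 23)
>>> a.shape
(17, 3)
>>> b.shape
(3, 23)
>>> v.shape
(3, 7)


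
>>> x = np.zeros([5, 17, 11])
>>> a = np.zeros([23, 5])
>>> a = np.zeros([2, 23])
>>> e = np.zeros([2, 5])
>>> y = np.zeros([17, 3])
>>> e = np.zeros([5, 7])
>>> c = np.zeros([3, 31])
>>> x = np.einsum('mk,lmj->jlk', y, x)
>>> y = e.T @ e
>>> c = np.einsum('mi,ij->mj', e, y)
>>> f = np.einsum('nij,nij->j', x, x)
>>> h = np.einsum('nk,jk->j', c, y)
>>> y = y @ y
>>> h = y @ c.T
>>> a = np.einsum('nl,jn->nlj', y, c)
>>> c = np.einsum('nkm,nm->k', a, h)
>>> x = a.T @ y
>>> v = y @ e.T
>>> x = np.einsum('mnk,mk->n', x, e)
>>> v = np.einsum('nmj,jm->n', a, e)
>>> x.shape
(7,)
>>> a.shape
(7, 7, 5)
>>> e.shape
(5, 7)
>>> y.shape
(7, 7)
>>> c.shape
(7,)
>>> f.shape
(3,)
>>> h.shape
(7, 5)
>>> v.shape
(7,)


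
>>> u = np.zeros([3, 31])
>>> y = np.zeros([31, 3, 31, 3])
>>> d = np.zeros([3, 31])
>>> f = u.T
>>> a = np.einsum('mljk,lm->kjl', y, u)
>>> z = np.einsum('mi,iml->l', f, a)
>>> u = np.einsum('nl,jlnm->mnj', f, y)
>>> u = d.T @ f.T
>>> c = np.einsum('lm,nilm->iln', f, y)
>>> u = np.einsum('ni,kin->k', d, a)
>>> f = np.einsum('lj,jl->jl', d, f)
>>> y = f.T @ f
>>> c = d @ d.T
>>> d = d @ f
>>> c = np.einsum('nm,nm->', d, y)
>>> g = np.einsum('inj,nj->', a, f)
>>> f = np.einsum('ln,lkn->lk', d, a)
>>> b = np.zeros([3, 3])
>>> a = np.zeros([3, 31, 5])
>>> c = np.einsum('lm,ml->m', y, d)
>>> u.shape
(3,)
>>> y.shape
(3, 3)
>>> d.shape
(3, 3)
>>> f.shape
(3, 31)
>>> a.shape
(3, 31, 5)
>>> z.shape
(3,)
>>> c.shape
(3,)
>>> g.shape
()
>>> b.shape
(3, 3)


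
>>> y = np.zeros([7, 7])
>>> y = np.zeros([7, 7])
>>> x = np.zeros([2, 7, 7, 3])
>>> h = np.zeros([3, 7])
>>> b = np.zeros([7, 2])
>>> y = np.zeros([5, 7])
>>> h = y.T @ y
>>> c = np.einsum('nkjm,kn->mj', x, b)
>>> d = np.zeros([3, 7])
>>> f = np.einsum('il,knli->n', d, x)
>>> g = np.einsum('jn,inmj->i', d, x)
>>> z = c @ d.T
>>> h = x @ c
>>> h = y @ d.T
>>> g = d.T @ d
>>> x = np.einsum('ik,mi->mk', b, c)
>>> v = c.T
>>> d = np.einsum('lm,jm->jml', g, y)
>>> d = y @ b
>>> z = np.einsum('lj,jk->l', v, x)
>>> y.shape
(5, 7)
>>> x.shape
(3, 2)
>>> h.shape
(5, 3)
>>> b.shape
(7, 2)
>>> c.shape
(3, 7)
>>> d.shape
(5, 2)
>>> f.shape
(7,)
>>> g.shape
(7, 7)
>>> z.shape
(7,)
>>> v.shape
(7, 3)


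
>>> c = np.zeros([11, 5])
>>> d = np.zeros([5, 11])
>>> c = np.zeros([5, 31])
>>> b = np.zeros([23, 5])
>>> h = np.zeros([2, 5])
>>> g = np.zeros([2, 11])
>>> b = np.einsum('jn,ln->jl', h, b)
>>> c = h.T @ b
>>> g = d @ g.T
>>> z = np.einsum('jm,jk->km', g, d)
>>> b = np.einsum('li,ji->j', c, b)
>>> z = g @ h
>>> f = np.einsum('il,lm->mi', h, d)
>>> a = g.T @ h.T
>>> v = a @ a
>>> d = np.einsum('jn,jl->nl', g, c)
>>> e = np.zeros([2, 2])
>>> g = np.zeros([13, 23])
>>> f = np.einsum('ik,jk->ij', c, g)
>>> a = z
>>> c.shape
(5, 23)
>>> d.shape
(2, 23)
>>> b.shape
(2,)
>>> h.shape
(2, 5)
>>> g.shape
(13, 23)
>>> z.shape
(5, 5)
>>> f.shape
(5, 13)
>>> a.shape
(5, 5)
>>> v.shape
(2, 2)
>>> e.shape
(2, 2)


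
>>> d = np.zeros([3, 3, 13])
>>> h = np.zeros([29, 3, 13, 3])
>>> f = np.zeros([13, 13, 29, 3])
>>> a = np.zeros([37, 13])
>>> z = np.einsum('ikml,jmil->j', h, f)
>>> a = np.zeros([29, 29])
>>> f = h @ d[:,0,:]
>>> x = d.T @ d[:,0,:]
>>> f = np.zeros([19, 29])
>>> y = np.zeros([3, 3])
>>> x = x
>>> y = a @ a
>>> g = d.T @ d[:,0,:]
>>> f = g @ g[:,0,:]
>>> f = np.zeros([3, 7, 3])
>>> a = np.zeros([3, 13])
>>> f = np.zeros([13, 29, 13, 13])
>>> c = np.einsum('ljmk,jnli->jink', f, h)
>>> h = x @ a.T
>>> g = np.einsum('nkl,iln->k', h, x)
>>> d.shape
(3, 3, 13)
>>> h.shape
(13, 3, 3)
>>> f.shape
(13, 29, 13, 13)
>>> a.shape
(3, 13)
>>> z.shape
(13,)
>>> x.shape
(13, 3, 13)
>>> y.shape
(29, 29)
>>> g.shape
(3,)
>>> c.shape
(29, 3, 3, 13)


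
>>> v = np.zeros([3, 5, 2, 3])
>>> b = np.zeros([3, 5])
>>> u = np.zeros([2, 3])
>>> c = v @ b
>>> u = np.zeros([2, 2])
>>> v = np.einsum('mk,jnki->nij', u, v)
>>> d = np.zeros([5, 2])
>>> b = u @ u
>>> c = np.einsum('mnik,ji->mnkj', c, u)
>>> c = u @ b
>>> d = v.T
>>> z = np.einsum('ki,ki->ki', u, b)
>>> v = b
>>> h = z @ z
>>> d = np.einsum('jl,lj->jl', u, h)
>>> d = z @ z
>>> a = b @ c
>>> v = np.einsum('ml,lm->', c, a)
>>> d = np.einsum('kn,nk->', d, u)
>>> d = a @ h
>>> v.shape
()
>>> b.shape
(2, 2)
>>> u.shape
(2, 2)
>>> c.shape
(2, 2)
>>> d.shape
(2, 2)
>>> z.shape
(2, 2)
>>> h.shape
(2, 2)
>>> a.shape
(2, 2)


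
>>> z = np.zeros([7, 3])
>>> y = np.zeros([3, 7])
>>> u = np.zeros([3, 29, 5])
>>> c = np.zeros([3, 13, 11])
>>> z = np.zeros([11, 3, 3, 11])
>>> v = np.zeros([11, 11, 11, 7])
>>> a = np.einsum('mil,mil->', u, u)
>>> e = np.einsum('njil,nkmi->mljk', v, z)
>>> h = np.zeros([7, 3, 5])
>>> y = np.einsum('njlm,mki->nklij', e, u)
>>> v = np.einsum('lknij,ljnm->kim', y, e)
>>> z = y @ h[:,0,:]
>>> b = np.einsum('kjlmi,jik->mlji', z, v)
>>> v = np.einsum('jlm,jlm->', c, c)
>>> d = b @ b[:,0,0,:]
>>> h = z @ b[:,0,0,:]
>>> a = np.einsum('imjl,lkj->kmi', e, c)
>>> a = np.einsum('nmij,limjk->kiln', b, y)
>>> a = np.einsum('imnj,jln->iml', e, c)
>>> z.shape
(3, 29, 11, 5, 5)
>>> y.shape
(3, 29, 11, 5, 7)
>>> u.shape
(3, 29, 5)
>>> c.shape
(3, 13, 11)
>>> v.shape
()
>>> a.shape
(3, 7, 13)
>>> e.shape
(3, 7, 11, 3)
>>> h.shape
(3, 29, 11, 5, 5)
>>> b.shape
(5, 11, 29, 5)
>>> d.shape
(5, 11, 29, 5)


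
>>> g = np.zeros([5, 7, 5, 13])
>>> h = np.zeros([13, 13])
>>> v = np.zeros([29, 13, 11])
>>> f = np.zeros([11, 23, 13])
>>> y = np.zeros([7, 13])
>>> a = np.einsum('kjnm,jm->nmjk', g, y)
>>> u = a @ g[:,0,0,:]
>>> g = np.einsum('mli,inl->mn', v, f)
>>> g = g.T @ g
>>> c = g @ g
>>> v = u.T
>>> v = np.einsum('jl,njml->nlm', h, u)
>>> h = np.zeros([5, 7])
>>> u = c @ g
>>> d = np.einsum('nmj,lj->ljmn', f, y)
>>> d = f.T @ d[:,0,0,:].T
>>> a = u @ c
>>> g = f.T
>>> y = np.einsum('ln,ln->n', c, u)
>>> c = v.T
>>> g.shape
(13, 23, 11)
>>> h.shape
(5, 7)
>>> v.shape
(5, 13, 7)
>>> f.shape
(11, 23, 13)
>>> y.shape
(23,)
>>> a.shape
(23, 23)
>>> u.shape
(23, 23)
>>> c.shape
(7, 13, 5)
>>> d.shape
(13, 23, 7)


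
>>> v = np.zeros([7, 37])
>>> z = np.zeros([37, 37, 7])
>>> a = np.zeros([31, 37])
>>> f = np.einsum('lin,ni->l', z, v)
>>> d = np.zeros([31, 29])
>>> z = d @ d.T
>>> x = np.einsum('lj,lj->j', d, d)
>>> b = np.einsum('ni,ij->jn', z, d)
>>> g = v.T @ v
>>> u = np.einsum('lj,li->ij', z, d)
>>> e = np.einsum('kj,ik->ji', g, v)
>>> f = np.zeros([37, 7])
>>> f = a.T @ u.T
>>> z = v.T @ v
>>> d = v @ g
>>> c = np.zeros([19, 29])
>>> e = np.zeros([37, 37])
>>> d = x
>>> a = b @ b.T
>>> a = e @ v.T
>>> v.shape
(7, 37)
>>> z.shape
(37, 37)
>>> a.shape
(37, 7)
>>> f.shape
(37, 29)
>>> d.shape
(29,)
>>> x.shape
(29,)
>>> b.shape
(29, 31)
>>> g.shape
(37, 37)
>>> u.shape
(29, 31)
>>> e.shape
(37, 37)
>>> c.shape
(19, 29)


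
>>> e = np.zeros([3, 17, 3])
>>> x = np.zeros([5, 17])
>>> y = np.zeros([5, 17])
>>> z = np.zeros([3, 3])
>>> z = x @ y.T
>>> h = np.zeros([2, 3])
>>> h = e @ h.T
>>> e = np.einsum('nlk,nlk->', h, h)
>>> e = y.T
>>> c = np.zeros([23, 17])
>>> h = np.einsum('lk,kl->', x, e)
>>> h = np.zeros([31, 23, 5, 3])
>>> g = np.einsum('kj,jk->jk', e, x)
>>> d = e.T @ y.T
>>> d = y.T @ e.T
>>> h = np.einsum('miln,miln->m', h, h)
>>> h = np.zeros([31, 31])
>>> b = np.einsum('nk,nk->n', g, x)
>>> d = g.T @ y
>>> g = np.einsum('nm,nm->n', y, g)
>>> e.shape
(17, 5)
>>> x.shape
(5, 17)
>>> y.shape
(5, 17)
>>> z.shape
(5, 5)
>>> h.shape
(31, 31)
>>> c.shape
(23, 17)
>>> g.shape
(5,)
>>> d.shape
(17, 17)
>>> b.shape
(5,)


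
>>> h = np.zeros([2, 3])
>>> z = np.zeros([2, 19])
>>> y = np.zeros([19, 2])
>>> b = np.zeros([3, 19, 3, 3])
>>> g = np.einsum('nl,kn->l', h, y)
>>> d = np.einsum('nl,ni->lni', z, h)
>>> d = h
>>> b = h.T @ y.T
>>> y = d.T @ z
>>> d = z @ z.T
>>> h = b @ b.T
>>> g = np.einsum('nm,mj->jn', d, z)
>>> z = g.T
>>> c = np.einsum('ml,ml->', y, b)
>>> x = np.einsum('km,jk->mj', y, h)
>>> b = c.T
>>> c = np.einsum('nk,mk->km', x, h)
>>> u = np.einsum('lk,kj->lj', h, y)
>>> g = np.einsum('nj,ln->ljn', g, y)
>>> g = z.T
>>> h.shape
(3, 3)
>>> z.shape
(2, 19)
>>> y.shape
(3, 19)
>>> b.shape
()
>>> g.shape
(19, 2)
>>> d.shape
(2, 2)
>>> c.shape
(3, 3)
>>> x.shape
(19, 3)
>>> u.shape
(3, 19)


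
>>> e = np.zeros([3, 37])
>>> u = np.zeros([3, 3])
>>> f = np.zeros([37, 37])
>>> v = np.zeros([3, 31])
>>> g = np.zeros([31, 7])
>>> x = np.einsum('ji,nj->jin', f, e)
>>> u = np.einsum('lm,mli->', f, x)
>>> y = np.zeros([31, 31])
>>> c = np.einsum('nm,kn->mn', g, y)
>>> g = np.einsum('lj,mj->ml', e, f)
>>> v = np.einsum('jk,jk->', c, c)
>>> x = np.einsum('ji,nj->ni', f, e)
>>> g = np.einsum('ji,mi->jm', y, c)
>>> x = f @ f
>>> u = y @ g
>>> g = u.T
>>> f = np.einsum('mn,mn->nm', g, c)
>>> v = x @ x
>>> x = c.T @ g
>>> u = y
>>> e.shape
(3, 37)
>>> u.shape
(31, 31)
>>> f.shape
(31, 7)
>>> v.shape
(37, 37)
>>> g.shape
(7, 31)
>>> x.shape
(31, 31)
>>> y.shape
(31, 31)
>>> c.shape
(7, 31)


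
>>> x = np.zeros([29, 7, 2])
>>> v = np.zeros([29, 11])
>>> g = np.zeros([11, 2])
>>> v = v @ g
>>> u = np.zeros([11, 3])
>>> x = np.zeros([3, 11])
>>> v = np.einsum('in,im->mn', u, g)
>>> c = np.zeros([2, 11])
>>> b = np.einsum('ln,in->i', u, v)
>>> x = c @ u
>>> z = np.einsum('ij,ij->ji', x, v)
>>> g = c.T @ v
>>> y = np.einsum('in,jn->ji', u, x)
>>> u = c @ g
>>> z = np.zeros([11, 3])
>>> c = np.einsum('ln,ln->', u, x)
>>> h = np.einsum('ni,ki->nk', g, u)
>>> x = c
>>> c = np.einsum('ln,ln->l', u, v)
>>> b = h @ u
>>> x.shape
()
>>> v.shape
(2, 3)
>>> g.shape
(11, 3)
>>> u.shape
(2, 3)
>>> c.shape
(2,)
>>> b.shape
(11, 3)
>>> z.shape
(11, 3)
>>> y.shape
(2, 11)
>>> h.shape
(11, 2)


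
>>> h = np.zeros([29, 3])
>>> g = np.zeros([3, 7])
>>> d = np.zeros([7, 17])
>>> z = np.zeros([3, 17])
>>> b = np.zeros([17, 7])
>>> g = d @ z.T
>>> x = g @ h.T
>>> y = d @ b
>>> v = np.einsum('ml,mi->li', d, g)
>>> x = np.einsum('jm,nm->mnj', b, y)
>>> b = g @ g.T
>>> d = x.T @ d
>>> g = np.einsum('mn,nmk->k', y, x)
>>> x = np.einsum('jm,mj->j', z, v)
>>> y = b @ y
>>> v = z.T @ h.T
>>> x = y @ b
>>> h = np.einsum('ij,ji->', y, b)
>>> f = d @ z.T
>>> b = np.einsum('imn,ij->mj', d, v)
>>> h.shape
()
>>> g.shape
(17,)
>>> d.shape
(17, 7, 17)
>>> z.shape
(3, 17)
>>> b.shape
(7, 29)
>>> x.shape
(7, 7)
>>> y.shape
(7, 7)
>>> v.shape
(17, 29)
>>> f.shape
(17, 7, 3)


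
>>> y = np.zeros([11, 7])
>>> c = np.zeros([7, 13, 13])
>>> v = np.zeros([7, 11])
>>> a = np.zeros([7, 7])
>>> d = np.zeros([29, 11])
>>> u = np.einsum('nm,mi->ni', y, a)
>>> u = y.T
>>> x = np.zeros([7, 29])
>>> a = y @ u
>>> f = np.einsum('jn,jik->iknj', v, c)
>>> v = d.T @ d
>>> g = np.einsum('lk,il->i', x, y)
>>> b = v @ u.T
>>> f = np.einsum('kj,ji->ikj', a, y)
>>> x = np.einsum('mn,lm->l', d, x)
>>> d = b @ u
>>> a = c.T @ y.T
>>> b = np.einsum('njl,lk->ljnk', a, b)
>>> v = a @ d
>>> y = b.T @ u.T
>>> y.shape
(7, 13, 13, 7)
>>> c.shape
(7, 13, 13)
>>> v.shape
(13, 13, 11)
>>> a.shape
(13, 13, 11)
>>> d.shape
(11, 11)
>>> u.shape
(7, 11)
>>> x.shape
(7,)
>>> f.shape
(7, 11, 11)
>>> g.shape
(11,)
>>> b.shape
(11, 13, 13, 7)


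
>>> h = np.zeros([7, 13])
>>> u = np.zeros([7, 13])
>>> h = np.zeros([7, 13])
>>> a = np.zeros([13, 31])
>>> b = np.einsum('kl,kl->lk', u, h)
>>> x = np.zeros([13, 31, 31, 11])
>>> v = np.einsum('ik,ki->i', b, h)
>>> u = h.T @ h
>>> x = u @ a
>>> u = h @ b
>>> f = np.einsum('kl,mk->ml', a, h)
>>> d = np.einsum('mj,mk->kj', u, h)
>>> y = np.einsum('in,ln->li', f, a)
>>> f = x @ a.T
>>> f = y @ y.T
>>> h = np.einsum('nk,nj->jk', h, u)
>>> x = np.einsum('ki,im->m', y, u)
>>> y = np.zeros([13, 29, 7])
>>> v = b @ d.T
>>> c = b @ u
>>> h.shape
(7, 13)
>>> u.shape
(7, 7)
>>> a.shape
(13, 31)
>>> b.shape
(13, 7)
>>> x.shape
(7,)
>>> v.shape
(13, 13)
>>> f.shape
(13, 13)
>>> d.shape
(13, 7)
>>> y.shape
(13, 29, 7)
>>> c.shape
(13, 7)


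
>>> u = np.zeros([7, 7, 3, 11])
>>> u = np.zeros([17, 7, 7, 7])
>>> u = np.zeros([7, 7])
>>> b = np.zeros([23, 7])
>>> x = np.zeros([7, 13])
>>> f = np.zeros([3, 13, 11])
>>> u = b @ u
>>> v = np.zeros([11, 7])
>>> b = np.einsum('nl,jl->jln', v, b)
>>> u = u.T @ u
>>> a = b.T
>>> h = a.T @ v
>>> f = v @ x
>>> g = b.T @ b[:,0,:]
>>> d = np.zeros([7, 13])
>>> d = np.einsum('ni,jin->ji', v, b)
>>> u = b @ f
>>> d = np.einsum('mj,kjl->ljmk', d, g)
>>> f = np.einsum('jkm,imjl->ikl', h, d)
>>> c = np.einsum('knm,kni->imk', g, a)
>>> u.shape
(23, 7, 13)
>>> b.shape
(23, 7, 11)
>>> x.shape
(7, 13)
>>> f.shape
(11, 7, 11)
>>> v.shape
(11, 7)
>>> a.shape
(11, 7, 23)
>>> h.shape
(23, 7, 7)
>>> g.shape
(11, 7, 11)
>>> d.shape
(11, 7, 23, 11)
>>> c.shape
(23, 11, 11)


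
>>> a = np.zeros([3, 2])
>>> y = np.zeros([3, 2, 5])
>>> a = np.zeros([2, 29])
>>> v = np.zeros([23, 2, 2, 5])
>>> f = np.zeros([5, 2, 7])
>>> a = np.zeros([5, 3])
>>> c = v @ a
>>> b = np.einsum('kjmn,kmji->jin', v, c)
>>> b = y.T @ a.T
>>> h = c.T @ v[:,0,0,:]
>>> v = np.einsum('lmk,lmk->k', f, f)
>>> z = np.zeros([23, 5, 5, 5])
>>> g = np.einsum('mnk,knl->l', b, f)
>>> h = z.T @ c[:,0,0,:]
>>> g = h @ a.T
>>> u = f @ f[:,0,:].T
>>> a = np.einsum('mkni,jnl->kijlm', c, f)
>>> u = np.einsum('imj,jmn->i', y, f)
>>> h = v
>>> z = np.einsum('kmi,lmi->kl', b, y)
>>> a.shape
(2, 3, 5, 7, 23)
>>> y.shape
(3, 2, 5)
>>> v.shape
(7,)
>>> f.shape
(5, 2, 7)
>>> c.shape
(23, 2, 2, 3)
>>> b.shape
(5, 2, 5)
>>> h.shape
(7,)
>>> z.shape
(5, 3)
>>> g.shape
(5, 5, 5, 5)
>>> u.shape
(3,)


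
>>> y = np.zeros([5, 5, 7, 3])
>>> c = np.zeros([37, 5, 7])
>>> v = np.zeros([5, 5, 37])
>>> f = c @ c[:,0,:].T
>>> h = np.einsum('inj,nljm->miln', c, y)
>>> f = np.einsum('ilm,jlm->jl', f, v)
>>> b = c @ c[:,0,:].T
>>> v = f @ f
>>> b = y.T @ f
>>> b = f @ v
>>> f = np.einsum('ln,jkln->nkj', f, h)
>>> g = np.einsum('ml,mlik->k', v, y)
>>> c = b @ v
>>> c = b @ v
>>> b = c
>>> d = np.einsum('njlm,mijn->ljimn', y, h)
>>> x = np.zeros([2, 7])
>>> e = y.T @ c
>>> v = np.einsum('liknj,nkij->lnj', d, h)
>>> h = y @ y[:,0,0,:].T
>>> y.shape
(5, 5, 7, 3)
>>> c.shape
(5, 5)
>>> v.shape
(7, 3, 5)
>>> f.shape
(5, 37, 3)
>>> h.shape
(5, 5, 7, 5)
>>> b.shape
(5, 5)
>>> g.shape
(3,)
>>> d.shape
(7, 5, 37, 3, 5)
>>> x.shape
(2, 7)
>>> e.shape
(3, 7, 5, 5)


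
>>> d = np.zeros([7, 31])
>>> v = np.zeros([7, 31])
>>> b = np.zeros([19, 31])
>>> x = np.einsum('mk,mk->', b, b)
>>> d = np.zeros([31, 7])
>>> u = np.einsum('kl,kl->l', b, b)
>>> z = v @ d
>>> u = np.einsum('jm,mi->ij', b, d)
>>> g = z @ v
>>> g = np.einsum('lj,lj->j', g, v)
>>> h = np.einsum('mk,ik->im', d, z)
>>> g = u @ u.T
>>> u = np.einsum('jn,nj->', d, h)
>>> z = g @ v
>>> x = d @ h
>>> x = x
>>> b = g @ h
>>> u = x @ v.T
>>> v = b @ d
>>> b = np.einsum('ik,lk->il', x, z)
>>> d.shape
(31, 7)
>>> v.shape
(7, 7)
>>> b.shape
(31, 7)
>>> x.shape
(31, 31)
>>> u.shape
(31, 7)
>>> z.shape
(7, 31)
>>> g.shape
(7, 7)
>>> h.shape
(7, 31)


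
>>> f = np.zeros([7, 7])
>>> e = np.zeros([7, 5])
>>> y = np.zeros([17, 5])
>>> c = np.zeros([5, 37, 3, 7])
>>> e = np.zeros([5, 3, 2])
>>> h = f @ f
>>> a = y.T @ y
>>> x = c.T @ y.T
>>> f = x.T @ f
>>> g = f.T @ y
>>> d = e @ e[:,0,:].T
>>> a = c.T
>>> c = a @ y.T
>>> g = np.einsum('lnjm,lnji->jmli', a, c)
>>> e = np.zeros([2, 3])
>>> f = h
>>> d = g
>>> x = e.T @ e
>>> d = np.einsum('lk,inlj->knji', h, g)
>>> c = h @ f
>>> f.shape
(7, 7)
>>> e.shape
(2, 3)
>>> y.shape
(17, 5)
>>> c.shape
(7, 7)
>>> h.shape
(7, 7)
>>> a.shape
(7, 3, 37, 5)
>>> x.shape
(3, 3)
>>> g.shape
(37, 5, 7, 17)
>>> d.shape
(7, 5, 17, 37)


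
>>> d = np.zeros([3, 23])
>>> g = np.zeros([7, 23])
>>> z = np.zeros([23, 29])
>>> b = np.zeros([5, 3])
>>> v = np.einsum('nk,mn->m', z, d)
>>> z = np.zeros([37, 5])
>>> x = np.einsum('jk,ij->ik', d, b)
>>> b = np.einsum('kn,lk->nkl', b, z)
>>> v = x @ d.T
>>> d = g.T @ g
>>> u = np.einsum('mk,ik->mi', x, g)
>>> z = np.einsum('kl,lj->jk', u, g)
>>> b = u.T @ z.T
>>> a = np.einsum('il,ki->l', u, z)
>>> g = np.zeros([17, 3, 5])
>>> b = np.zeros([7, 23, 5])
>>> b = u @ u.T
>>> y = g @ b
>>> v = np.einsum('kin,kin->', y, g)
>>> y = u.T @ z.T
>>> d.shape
(23, 23)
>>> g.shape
(17, 3, 5)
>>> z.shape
(23, 5)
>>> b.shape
(5, 5)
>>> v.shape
()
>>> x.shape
(5, 23)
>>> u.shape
(5, 7)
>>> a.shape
(7,)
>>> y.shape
(7, 23)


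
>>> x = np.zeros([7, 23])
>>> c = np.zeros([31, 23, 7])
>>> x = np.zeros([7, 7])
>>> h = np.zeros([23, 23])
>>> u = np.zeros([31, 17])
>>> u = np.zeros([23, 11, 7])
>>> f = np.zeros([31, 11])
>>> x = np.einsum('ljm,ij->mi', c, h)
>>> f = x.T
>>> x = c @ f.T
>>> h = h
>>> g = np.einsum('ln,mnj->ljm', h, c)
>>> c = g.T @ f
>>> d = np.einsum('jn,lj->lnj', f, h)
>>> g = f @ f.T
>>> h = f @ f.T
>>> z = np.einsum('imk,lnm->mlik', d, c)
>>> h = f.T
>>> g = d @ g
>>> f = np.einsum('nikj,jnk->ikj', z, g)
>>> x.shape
(31, 23, 23)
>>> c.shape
(31, 7, 7)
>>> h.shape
(7, 23)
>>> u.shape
(23, 11, 7)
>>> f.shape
(31, 23, 23)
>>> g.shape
(23, 7, 23)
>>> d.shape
(23, 7, 23)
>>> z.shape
(7, 31, 23, 23)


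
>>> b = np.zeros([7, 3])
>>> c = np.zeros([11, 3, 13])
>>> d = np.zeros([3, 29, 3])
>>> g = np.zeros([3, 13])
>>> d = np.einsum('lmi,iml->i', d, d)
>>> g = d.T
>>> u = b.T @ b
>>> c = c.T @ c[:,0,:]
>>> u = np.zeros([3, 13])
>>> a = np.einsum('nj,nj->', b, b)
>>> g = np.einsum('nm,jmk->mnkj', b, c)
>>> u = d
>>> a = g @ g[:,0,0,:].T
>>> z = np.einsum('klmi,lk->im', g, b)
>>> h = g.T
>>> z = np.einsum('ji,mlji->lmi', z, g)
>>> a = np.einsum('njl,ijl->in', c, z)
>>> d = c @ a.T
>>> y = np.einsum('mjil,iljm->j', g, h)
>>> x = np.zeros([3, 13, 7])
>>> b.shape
(7, 3)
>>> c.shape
(13, 3, 13)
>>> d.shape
(13, 3, 7)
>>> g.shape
(3, 7, 13, 13)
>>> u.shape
(3,)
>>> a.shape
(7, 13)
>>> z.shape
(7, 3, 13)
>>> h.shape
(13, 13, 7, 3)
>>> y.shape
(7,)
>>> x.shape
(3, 13, 7)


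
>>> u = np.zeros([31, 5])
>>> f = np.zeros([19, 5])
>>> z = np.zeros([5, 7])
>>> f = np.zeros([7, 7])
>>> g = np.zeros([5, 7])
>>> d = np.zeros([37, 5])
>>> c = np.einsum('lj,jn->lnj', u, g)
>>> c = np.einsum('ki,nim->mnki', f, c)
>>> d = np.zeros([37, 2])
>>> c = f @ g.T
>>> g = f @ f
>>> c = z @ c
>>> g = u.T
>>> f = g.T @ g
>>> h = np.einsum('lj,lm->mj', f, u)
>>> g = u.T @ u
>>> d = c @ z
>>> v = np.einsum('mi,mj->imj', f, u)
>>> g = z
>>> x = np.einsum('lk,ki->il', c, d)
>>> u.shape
(31, 5)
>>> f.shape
(31, 31)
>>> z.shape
(5, 7)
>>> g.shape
(5, 7)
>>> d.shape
(5, 7)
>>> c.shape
(5, 5)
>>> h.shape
(5, 31)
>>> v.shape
(31, 31, 5)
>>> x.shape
(7, 5)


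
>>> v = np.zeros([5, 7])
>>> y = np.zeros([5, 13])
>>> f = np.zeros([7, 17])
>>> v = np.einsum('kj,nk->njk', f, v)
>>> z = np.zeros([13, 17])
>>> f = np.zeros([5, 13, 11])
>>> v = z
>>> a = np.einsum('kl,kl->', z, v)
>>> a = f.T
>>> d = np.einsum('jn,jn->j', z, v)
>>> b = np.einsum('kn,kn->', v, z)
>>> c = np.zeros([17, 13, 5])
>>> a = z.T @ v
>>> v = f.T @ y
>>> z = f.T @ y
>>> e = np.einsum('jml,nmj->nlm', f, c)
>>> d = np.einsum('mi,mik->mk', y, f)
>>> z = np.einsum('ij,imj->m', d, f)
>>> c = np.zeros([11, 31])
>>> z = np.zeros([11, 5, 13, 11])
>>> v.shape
(11, 13, 13)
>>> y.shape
(5, 13)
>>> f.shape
(5, 13, 11)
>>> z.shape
(11, 5, 13, 11)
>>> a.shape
(17, 17)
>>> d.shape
(5, 11)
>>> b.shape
()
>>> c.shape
(11, 31)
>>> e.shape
(17, 11, 13)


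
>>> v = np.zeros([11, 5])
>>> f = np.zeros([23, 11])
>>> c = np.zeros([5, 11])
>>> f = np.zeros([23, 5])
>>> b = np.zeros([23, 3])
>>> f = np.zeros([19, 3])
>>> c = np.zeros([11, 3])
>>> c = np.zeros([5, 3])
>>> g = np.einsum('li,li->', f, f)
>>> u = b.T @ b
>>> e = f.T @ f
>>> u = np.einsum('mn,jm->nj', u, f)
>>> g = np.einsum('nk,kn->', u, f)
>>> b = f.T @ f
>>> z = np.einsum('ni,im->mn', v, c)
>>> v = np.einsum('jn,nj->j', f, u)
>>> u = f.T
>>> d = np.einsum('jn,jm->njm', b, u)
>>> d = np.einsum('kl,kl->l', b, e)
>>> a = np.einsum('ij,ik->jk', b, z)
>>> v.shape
(19,)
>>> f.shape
(19, 3)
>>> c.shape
(5, 3)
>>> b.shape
(3, 3)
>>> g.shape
()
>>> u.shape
(3, 19)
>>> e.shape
(3, 3)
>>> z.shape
(3, 11)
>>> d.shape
(3,)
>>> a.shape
(3, 11)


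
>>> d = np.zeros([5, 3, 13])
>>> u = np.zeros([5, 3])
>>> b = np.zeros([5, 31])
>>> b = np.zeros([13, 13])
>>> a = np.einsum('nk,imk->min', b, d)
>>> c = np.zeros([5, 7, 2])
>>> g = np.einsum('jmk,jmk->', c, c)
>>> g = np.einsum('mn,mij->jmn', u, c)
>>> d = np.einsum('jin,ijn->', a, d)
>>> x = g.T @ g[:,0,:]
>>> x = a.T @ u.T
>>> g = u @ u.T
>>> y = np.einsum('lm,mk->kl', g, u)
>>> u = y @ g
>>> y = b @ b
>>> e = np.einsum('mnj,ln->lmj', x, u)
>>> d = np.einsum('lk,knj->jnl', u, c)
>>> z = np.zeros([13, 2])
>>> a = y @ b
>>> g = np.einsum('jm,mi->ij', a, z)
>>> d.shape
(2, 7, 3)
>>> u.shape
(3, 5)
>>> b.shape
(13, 13)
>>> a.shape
(13, 13)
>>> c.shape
(5, 7, 2)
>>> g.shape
(2, 13)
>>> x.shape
(13, 5, 5)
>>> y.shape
(13, 13)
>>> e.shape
(3, 13, 5)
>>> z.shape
(13, 2)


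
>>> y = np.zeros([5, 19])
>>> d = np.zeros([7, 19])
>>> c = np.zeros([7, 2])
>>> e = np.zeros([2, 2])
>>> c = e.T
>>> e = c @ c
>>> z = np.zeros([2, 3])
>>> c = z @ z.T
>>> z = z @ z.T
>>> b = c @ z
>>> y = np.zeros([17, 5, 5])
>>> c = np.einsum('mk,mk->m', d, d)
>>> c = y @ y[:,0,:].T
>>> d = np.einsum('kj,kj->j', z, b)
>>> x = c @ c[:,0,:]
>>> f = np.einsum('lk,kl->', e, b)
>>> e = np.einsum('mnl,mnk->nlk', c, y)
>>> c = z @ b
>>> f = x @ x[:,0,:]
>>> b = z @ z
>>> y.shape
(17, 5, 5)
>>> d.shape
(2,)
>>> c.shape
(2, 2)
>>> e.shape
(5, 17, 5)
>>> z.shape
(2, 2)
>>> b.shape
(2, 2)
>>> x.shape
(17, 5, 17)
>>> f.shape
(17, 5, 17)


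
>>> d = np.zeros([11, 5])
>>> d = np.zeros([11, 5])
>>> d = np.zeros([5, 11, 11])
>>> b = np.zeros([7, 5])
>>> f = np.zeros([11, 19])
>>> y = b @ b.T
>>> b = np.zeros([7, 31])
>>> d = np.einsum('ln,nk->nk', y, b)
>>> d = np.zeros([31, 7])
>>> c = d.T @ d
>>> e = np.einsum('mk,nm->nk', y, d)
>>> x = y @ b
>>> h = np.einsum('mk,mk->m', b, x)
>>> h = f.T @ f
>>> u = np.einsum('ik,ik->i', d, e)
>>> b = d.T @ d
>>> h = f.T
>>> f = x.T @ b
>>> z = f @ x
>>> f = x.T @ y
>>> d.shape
(31, 7)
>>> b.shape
(7, 7)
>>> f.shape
(31, 7)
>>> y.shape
(7, 7)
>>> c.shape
(7, 7)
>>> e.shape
(31, 7)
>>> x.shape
(7, 31)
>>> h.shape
(19, 11)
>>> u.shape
(31,)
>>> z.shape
(31, 31)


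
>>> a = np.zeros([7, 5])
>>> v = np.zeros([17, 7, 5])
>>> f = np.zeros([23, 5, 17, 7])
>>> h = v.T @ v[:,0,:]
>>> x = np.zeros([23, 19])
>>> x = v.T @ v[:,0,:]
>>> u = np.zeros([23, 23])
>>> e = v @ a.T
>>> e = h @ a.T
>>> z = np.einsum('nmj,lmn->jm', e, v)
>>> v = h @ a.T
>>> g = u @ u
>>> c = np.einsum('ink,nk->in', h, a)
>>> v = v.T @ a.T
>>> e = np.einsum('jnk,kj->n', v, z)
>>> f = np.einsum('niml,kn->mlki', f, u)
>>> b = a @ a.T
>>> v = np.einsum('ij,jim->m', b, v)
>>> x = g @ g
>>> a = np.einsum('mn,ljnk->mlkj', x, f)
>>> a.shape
(23, 17, 5, 7)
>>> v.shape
(7,)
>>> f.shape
(17, 7, 23, 5)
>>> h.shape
(5, 7, 5)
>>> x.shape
(23, 23)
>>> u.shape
(23, 23)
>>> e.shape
(7,)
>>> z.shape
(7, 7)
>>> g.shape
(23, 23)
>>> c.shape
(5, 7)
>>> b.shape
(7, 7)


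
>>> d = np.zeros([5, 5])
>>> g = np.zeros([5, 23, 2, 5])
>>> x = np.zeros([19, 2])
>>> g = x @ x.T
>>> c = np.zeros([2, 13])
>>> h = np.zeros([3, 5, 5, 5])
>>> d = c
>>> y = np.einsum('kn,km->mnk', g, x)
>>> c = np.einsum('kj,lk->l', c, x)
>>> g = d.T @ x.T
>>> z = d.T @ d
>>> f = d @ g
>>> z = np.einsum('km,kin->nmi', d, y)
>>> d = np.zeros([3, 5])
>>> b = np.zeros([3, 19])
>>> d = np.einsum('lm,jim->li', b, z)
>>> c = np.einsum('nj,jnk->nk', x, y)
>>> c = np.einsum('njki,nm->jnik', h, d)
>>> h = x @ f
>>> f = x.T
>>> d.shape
(3, 13)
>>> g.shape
(13, 19)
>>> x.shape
(19, 2)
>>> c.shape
(5, 3, 5, 5)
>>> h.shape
(19, 19)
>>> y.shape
(2, 19, 19)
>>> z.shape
(19, 13, 19)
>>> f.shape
(2, 19)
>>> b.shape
(3, 19)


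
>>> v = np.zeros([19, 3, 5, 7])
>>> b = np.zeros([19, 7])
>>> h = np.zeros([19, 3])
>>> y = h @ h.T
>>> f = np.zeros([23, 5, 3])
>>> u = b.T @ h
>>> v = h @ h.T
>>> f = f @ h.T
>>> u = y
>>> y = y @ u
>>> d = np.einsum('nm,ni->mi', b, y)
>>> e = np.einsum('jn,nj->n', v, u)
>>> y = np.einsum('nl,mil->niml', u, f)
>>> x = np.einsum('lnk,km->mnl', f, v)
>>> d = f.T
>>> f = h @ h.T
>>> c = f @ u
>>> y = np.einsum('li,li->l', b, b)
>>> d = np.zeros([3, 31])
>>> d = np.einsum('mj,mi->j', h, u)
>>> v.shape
(19, 19)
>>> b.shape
(19, 7)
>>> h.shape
(19, 3)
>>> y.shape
(19,)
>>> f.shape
(19, 19)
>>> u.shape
(19, 19)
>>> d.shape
(3,)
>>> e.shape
(19,)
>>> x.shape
(19, 5, 23)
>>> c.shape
(19, 19)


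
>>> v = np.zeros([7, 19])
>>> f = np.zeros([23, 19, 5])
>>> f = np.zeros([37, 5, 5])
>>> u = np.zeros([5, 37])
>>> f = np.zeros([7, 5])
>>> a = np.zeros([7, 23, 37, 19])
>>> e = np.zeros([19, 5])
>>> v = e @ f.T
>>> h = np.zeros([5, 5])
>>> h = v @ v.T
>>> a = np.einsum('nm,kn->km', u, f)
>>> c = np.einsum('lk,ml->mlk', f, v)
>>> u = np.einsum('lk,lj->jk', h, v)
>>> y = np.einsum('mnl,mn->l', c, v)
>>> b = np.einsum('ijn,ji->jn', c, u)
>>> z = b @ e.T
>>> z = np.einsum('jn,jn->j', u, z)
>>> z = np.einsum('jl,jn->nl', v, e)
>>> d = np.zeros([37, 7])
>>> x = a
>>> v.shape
(19, 7)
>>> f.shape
(7, 5)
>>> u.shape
(7, 19)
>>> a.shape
(7, 37)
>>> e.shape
(19, 5)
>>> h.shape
(19, 19)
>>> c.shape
(19, 7, 5)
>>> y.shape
(5,)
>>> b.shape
(7, 5)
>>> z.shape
(5, 7)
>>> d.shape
(37, 7)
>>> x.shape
(7, 37)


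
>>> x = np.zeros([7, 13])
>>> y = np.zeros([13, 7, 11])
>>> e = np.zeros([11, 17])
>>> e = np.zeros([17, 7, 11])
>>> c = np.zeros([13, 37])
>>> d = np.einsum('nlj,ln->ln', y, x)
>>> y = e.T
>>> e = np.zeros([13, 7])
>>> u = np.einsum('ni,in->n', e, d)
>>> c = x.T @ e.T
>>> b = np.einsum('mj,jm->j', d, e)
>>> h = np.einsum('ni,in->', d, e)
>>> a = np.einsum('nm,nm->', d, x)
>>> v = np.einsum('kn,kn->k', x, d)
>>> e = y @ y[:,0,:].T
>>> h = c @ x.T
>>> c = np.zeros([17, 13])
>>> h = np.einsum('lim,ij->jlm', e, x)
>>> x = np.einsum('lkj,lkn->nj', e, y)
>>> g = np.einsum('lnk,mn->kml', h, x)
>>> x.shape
(17, 11)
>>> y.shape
(11, 7, 17)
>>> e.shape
(11, 7, 11)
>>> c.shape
(17, 13)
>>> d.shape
(7, 13)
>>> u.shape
(13,)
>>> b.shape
(13,)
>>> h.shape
(13, 11, 11)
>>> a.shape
()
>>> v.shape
(7,)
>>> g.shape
(11, 17, 13)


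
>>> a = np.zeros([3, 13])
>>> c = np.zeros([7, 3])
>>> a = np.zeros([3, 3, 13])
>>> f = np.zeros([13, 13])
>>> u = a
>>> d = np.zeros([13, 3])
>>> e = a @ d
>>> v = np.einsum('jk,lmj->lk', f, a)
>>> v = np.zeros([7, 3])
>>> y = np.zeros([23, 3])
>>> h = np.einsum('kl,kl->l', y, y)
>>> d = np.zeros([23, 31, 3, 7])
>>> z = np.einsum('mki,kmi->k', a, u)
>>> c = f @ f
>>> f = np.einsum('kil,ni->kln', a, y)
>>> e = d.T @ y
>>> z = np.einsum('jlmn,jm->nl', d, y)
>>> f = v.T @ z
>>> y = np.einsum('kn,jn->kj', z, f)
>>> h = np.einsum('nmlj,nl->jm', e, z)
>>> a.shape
(3, 3, 13)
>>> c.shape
(13, 13)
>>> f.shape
(3, 31)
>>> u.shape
(3, 3, 13)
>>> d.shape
(23, 31, 3, 7)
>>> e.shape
(7, 3, 31, 3)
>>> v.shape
(7, 3)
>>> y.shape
(7, 3)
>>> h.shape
(3, 3)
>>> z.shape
(7, 31)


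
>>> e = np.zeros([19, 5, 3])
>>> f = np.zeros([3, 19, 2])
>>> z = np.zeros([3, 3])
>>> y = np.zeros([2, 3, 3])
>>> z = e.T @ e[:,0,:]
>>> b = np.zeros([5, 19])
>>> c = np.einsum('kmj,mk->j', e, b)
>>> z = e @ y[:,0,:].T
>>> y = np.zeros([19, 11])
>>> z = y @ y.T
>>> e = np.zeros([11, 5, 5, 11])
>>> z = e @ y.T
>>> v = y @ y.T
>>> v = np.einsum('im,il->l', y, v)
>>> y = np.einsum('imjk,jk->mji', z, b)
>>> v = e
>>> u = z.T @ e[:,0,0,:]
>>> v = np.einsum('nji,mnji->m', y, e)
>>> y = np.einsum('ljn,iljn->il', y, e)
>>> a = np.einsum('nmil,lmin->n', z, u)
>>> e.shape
(11, 5, 5, 11)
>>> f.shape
(3, 19, 2)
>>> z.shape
(11, 5, 5, 19)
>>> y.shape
(11, 5)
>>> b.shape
(5, 19)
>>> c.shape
(3,)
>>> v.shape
(11,)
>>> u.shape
(19, 5, 5, 11)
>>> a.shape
(11,)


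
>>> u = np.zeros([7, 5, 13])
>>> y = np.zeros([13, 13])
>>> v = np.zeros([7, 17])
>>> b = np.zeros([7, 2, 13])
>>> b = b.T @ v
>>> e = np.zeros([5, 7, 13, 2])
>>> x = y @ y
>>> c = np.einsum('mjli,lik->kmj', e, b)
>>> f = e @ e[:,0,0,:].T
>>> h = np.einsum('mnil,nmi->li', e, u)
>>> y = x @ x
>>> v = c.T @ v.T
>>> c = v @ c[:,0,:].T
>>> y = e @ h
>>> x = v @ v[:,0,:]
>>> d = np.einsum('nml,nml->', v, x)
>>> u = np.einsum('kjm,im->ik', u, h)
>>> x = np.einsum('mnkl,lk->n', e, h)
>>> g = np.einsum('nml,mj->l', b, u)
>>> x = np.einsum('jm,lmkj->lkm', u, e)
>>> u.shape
(2, 7)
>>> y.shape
(5, 7, 13, 13)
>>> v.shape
(7, 5, 7)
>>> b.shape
(13, 2, 17)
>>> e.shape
(5, 7, 13, 2)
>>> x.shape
(5, 13, 7)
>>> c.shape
(7, 5, 17)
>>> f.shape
(5, 7, 13, 5)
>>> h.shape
(2, 13)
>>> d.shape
()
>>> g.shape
(17,)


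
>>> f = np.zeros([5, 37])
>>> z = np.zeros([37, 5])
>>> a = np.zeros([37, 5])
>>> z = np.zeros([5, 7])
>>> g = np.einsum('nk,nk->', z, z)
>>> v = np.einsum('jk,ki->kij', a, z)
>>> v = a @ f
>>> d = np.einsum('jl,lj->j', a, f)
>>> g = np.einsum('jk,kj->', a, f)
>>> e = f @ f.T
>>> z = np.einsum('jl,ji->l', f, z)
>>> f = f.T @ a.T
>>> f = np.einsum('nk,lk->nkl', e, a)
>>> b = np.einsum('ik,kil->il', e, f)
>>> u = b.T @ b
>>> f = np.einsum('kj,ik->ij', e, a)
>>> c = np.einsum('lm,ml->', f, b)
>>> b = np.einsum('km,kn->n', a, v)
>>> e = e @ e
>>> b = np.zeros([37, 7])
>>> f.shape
(37, 5)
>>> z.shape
(37,)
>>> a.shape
(37, 5)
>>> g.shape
()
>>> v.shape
(37, 37)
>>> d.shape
(37,)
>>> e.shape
(5, 5)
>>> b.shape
(37, 7)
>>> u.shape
(37, 37)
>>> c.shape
()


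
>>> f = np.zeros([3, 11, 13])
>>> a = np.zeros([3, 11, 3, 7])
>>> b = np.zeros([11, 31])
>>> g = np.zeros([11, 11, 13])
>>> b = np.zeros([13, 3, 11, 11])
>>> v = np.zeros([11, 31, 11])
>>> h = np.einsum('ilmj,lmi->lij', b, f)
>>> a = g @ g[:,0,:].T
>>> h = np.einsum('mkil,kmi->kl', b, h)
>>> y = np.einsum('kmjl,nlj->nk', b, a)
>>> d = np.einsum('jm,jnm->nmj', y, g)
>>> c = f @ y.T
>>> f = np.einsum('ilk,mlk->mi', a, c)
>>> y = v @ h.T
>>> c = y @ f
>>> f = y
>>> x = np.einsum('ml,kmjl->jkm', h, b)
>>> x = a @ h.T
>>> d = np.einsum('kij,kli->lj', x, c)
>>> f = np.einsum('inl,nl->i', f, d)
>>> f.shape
(11,)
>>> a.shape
(11, 11, 11)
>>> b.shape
(13, 3, 11, 11)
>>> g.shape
(11, 11, 13)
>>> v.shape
(11, 31, 11)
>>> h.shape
(3, 11)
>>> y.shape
(11, 31, 3)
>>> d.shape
(31, 3)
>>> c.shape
(11, 31, 11)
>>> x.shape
(11, 11, 3)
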